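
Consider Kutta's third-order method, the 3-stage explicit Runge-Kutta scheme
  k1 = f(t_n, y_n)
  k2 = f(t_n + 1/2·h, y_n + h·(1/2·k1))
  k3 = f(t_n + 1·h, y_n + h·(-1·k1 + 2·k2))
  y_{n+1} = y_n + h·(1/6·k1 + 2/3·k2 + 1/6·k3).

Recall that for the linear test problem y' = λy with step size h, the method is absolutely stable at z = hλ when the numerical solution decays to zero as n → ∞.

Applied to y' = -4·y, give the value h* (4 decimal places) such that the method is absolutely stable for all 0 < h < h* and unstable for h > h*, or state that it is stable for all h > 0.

(-2.5127,0); λ=-4 ⇒ h* = 0.6282.

Test eqn y'=λy, z=hλ:
  order 3, 3-stage ⇒ R(z)=1+z+z^2/2+z^3/6
  (e.g. R(-1.25)=0.20573, |R|=0.20573)

Need |R(x)|<1, x<0.
x=-1.25: |R|=0.2057
|R(-2.18)|=0.5305 |R(-1.09)|=0.2882 |R(-0.85)|=0.4089
Bisect:
  x_lo=-3.3717 |R|=3.0761  x_hi=-0.1144 |R|=0.8919
  mid=-1.74308 |R|=0.10659 →hi
  mid=-2.55741 |R|=1.07496 →lo
  mid=-2.15025 |R|=0.49543 →hi
  mid=-2.35383 |R|=0.75714 →hi
  mid=-2.45562 |R|=0.90851 →hi
  mid=-2.50651 |R|=0.98978 →hi
  mid=-2.53196 |R|=1.03187 →lo
  mid=-2.51924 |R|=1.01070 →lo
  mid=-2.51287 |R|=1.00021 →lo
  ...
  [-2.51287,-2.51267] ⇒ x*=-2.5127
Stable set (-2.5127, 0).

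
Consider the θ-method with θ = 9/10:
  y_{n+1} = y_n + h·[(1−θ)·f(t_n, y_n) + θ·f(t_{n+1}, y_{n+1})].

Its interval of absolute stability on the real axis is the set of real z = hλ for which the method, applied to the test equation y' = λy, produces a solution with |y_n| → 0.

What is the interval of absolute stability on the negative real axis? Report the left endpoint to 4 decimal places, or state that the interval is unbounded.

interval (−∞, 0).

With y'=λy (z=hλ):
  y_{n+1} = y_n + z·[1/10·y_n + 9/10·y_{n+1}] ⇒ (1 − 9/10z)y_{n+1} = (1 + 1/10z)y_n
  ⇒ R(z) = (1 + 1/10z)/(1 − 9/10z).

Find x<0 with |R(x)|<1.
x=-0.76: |R|=0.5487
x=-2: |R|=0.2857
x=-10: |R|=0.0000
x=-100: |R|=0.0989
θ=9/10≥1/2 ⇒ |1+1/10x|<|1−9/10x| ∀x<0 ⇒ unbounded interval.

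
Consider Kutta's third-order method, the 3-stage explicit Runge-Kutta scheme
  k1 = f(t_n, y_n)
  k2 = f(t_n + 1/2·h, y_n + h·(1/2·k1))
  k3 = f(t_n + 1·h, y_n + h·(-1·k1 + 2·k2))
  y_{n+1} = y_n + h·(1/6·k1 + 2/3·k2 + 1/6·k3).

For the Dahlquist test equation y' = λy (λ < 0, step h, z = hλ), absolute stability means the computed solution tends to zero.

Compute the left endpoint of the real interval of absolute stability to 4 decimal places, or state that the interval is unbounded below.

Set f=λy, z=hλ:
  order 3, 3-stage ⇒ R(z)=1+z+z^2/2+z^3/6
  (e.g. R(-0.96)=0.35334, |R|=0.35334)

Find x<0 with |R(x)|<1.
x=-0.96: |R|=0.3533
|R(-1.44)|=0.0991 |R(-1.23)|=0.2163 |R(-0.88)|=0.3936
Bisect:
  x_lo=-3.2011 |R|=2.5445  x_hi=-0.3568 |R|=0.6993
  mid=-1.77897 |R|=0.13493 →hi
  mid=-2.49003 |R|=0.96303 →hi
  mid=-2.84556 |R|=1.63713 →lo
  mid=-2.66779 |R|=1.27373 →lo
  mid=-2.57891 |R|=1.11215 →lo
  mid=-2.53447 |R|=1.03608 →lo
  mid=-2.51225 |R|=0.99918 →hi
  mid=-2.52336 |R|=1.01753 →lo
  mid=-2.51780 |R|=1.00833 →lo
  mid=-2.51503 |R|=1.00375 →lo
  ...
  [-2.51277,-2.51259] ⇒ x*=-2.5127
Stable set (-2.5127, 0).

z* = -2.5127.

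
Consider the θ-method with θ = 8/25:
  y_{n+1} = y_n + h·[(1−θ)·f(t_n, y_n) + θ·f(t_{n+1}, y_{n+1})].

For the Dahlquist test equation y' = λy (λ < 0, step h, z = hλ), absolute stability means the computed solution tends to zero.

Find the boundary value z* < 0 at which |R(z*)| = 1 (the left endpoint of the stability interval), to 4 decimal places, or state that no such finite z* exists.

left endpoint -5.5556.

Set f=λy, z=hλ:
  y_{n+1} = y_n + z·[17/25·y_n + 8/25·y_{n+1}] ⇒ (1 − 8/25z)y_{n+1} = (1 + 17/25z)y_n
  Hence R(z) = (1 + 17/25z)/(1 − 8/25z).

Boundary: |R(x)|=1, x<0.
x=-0.96: |R|=0.2656
R=−1: 1+17/25x = −1+8/25x ⇒ -9/25x=2 ⇒ x=2/(-9/25)=-5.5556
Confirm numerically:
  x=-4.769: |R|=0.88791 <1
  x=-4.309: |R|=0.81136 <1
  x=-2.911: |R|=0.50710 <1
  x=-2.379: |R|=0.35072 <1
  x=-5.972: |R|=1.05150 >1
  x=-5.948: |R|=1.04866 >1
  x=-5.879: |R|=1.04041 >1
So |R|<1 on (-5.5556, 0).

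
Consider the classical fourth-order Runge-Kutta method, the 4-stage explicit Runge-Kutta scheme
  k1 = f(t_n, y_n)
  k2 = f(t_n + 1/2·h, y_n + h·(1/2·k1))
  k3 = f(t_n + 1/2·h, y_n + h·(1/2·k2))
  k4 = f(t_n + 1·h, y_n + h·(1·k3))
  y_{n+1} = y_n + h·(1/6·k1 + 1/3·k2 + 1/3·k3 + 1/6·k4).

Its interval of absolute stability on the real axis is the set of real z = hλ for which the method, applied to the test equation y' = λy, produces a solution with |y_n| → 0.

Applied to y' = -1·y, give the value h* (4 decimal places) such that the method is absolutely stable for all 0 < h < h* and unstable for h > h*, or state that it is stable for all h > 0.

(-2.7853,0); λ=-1 ⇒ h* = 2.7853.

Set f=λy, z=hλ:
  order 4, 4-stage ⇒ R(z)=1+z+z^2/2+z^3/6+z^4/24
  (e.g. R(-0.31)=0.73347, |R|=0.73347)

Solve |R(x)|<1 on ℝ⁻.
x=-0.31: |R|=0.7335
|R(-3.09)|=1.5654 |R(-0.91)|=0.4070 |R(-0.81)|=0.4474
Bisect:
  x_lo=-3.4887 |R|=2.6921  x_hi=-0.1246 |R|=0.8829
  mid=-1.80661 |R|=0.28642 →hi
  mid=-2.64763 |R|=0.81153 →hi
  mid=-3.06814 |R|=1.51720 →lo
  mid=-2.85789 |R|=1.11508 →lo
  mid=-2.75276 |R|=0.95205 →hi
  mid=-2.80532 |R|=1.03062 →lo
  mid=-2.77904 |R|=0.99061 →hi
  mid=-2.79218 |R|=1.01043 →lo
  mid=-2.78561 |R|=1.00048 →lo
  mid=-2.78233 |R|=0.99554 →hi
  ...
  [-2.78541,-2.78520] ⇒ x*=-2.7853
Interval (-2.7853, 0).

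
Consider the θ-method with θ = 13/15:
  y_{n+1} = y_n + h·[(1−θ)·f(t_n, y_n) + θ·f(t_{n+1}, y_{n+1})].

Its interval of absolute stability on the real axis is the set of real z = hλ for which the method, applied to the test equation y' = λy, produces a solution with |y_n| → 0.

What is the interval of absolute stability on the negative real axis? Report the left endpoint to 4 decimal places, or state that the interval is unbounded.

Test eqn y'=λy, z=hλ:
  y_{n+1} = y_n + z·[2/15·y_n + 13/15·y_{n+1}] ⇒ (1 − 13/15z)y_{n+1} = (1 + 2/15z)y_n
  ⇒ R(z) = (1 + 2/15z)/(1 − 13/15z).

Solve |R(x)|<1 on ℝ⁻.
x=-0.9: |R|=0.4944
x=-2: |R|=0.2683
x=-10: |R|=0.0345
x=-100: |R|=0.1407
θ=13/15≥1/2 ⇒ |1+2/15x|<|1−13/15x| ∀x<0 ⇒ stable on all of ℝ⁻.

unbounded; (−∞, 0).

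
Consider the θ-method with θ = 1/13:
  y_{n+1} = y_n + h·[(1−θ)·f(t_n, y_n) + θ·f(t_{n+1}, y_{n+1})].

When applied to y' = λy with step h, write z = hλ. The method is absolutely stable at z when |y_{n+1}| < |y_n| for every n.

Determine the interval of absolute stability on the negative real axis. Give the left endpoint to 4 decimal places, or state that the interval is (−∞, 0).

On y'=λy, z=hλ:
  y_{n+1} = y_n + z·[12/13·y_n + 1/13·y_{n+1}] ⇒ (1 − 1/13z)y_{n+1} = (1 + 12/13z)y_n
  Hence R(z) = (1 + 12/13z)/(1 − 1/13z).

Solve |R(x)|<1 on ℝ⁻.
x=-1.3: |R|=0.1818
R=−1: 1+12/13x = −1+1/13x ⇒ -11/13x=2 ⇒ x=2/(-11/13)=-2.3636
Confirm numerically:
  x=-2.157: |R|=0.85004 <1
  x=-1.769: |R|=0.55711 <1
  x=-1.469: |R|=0.31986 <1
  x=-1.372: |R|=0.24102 <1
  x=-2.729: |R|=1.25552 >1
  x=-2.441: |R|=1.05511 >1
Stable set (-2.3636, 0).

(-2.3636, 0).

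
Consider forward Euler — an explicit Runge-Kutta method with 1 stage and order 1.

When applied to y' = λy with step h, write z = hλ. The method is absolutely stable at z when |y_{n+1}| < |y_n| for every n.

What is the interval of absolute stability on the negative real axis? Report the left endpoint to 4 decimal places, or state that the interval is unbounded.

Set f=λy, z=hλ:
  order 1, 1-stage ⇒ R(z)=1+z
  (e.g. R(-0.78)=0.22000, |R|=0.22000)

Solve |R(x)|<1 on ℝ⁻.
x=-0.78: |R|=0.2200
|R(-2.33)|=1.3300 |R(-1.37)|=0.3700 |R(-0.88)|=0.1200
Bisect:
  x_lo=-2.4349 |R|=1.4349  x_hi=-0.3193 |R|=0.6807
  mid=-1.37710 |R|=0.37710 →hi
  mid=-1.90598 |R|=0.90598 →hi
  mid=-2.17041 |R|=1.17041 →lo
  mid=-2.03820 |R|=1.03820 →lo
  mid=-1.97209 |R|=0.97209 →hi
  mid=-2.00514 |R|=1.00514 →lo
  mid=-1.98861 |R|=0.98861 →hi
  mid=-1.99688 |R|=0.99688 →hi
  ...
  [-2.00010,-1.99998] ⇒ x*=-2.0000
So |R|<1 on (-2.0000, 0).

z∈(-2.0000,0).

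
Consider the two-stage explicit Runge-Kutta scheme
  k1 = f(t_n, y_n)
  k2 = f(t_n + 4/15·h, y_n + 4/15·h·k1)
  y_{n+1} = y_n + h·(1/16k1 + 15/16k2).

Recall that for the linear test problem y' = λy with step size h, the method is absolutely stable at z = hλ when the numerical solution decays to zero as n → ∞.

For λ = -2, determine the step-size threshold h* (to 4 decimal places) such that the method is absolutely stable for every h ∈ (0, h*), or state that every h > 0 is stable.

Test eqn y'=λy, z=hλ:
  k1=λy_n ⇒ h·k1=z·y_n;  k2=λ(1+4/15z)y_n ⇒ h·k2=z(1+4/15z)y_n
  y_{n+1}/y_n = 1 + 1/16z + 15/16z(1+4/15z) = 1 + z + 1/4z²
  so R(z) = 1 + z + 1/4z².

Need |R(x)|<1, x<0.
x=-1.56: |R|=0.0484
R=1: x+1/4x²=0 ⇒ x=−4=-4.0000; min R=1−1/(4·1/4)=0.0000>−1
Confirm numerically:
  x=-2.264: |R|=0.01742 <1
  x=-2.125: |R|=0.00391 <1
  x=-1.795: |R|=0.01051 <1
  x=-4.399: |R|=1.43880 >1
  x=-4.332: |R|=1.35956 >1
  x=-4.213: |R|=1.22434 >1
Stable set (-4.0000, 0).

(-4.0000,0); λ=-2 ⇒ h* = (4)/2 = 2.0000.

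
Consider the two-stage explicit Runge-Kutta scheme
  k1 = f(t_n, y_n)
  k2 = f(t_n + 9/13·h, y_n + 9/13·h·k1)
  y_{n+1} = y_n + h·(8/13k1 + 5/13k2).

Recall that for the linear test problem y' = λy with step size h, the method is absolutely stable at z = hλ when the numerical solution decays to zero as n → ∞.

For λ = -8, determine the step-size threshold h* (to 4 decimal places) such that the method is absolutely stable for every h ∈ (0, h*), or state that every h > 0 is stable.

Set f=λy, z=hλ:
  k1=λy_n ⇒ h·k1=z·y_n;  k2=λ(1+9/13z)y_n ⇒ h·k2=z(1+9/13z)y_n
  y_{n+1}/y_n = 1 + 8/13z + 5/13z(1+9/13z) = 1 + z + 45/169z²
  R(z) = 1 + z + 45/169z².

Solve |R(x)|<1 on ℝ⁻.
x=-0.81: |R|=0.3647
R=1: x+45/169x²=0 ⇒ x=−169/45=-3.7556; min R=1−1/(4·45/169)=0.0611>−1
Confirm numerically:
  x=-3.024: |R|=0.41095 <1
  x=-2.875: |R|=0.32591 <1
  x=-2.328: |R|=0.11508 <1
  x=-2.106: |R|=0.07498 <1
  x=-3.890: |R|=1.13926 >1
  x=-3.809: |R|=1.05421 >1
Interval (-3.7556, 0).

(-3.7556,0); λ=-8 ⇒ h* = (169/45)/8 = 0.4694.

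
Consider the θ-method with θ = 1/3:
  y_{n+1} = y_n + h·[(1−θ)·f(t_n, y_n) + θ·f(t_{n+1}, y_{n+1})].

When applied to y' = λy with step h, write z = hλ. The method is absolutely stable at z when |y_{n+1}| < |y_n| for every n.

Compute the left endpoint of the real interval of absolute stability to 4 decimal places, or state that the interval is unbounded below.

left endpoint -6.0000.

Test eqn y'=λy, z=hλ:
  y_{n+1} = y_n + z·[2/3·y_n + 1/3·y_{n+1}] ⇒ (1 − 1/3z)y_{n+1} = (1 + 2/3z)y_n
  R(z) = (1 + 2/3z)/(1 − 1/3z).

Find x<0 with |R(x)|<1.
x=-0.63: |R|=0.4793
R=−1: 1+2/3x = −1+1/3x ⇒ -1/3x=2 ⇒ x=2/(-1/3)=-6.0000
Confirm numerically:
  x=-5.861: |R|=0.98431 <1
  x=-5.504: |R|=0.94167 <1
  x=-4.163: |R|=0.74354 <1
  x=-2.567: |R|=0.38333 <1
  x=-6.585: |R|=1.06103 >1
  x=-6.556: |R|=1.05818 >1
Stable set (-6.0000, 0).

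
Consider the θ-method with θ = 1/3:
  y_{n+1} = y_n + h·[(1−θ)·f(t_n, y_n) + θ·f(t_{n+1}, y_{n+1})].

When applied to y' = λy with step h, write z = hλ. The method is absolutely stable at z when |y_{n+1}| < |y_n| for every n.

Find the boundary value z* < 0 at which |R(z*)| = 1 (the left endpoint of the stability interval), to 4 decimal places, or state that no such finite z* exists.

Set f=λy, z=hλ:
  y_{n+1} = y_n + z·[2/3·y_n + 1/3·y_{n+1}] ⇒ (1 − 1/3z)y_{n+1} = (1 + 2/3z)y_n
  ⇒ R(z) = (1 + 2/3z)/(1 − 1/3z).

Solve |R(x)|<1 on ℝ⁻.
x=-1.52: |R|=0.0088
R=−1: 1+2/3x = −1+1/3x ⇒ -1/3x=2 ⇒ x=2/(-1/3)=-6.0000
Confirm numerically:
  x=-4.560: |R|=0.80952 <1
  x=-3.095: |R|=0.52338 <1
  x=-2.820: |R|=0.45361 <1
  x=-6.520: |R|=1.05462 >1
  x=-6.276: |R|=1.02975 >1
  x=-6.140: |R|=1.01532 >1
So |R|<1 on (-6.0000, 0).

left endpoint -6.0000.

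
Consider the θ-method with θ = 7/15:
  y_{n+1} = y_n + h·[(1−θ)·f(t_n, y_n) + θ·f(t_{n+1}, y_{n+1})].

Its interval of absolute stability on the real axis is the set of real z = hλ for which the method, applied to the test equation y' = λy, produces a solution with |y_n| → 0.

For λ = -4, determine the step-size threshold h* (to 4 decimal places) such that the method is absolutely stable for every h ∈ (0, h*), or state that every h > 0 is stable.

Set f=λy, z=hλ:
  y_{n+1} = y_n + z·[8/15·y_n + 7/15·y_{n+1}] ⇒ (1 − 7/15z)y_{n+1} = (1 + 8/15z)y_n
  Hence R(z) = (1 + 8/15z)/(1 − 7/15z).

Boundary: |R(x)|=1, x<0.
x=-1.1: |R|=0.2731
R=−1: 1+8/15x = −1+7/15x ⇒ -1/15x=2 ⇒ x=2/(-1/15)=-30.0000
Confirm numerically:
  x=-29.979: |R|=0.99991 <1
  x=-23.152: |R|=0.96132 <1
  x=-22.307: |R|=0.95505 <1
  x=-12.999: |R|=0.83960 <1
  x=-30.551: |R|=1.00241 >1
  x=-30.534: |R|=1.00233 >1
  x=-30.115: |R|=1.00051 >1
So |R|<1 on (-30.0000, 0).

(-30.0000,0); λ=-4 ⇒ h* = (30)/4 = 7.5000.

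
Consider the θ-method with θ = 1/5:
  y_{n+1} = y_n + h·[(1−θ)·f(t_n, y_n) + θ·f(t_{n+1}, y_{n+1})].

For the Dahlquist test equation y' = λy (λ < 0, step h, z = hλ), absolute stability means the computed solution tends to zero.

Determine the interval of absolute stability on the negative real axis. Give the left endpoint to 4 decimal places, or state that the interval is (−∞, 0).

(-3.3333, 0).

Set f=λy, z=hλ:
  y_{n+1} = y_n + z·[4/5·y_n + 1/5·y_{n+1}] ⇒ (1 − 1/5z)y_{n+1} = (1 + 4/5z)y_n
  Hence R(z) = (1 + 4/5z)/(1 − 1/5z).

Need |R(x)|<1, x<0.
x=-1.05: |R|=0.1322
R=−1: 1+4/5x = −1+1/5x ⇒ -3/5x=2 ⇒ x=2/(-3/5)=-3.3333
Confirm numerically:
  x=-2.860: |R|=0.81934 <1
  x=-2.423: |R|=0.63209 <1
  x=-2.175: |R|=0.51568 <1
  x=-3.490: |R|=1.05536 >1
  x=-3.481: |R|=1.05223 >1
Interval (-3.3333, 0).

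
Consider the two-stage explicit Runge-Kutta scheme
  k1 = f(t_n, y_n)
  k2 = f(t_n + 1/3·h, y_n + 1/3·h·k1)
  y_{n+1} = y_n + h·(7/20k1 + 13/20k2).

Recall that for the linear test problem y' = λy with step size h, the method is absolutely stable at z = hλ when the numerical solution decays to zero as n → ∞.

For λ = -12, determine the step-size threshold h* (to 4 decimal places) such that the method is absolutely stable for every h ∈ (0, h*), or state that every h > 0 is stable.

Set f=λy, z=hλ:
  k1=λy_n ⇒ h·k1=z·y_n;  k2=λ(1+1/3z)y_n ⇒ h·k2=z(1+1/3z)y_n
  y_{n+1}/y_n = 1 + 7/20z + 13/20z(1+1/3z) = 1 + z + 13/60z²
  R(z) = 1 + z + 13/60z².

Need |R(x)|<1, x<0.
x=-0.91: |R|=0.2694
R=1: x+13/60x²=0 ⇒ x=−60/13=-4.6154; min R=1−1/(4·13/60)=-0.1538>−1
Confirm numerically:
  x=-3.994: |R|=0.46227 <1
  x=-3.845: |R|=0.35821 <1
  x=-3.730: |R|=0.28446 <1
  x=-2.519: |R|=0.14417 <1
  x=-4.891: |R|=1.29207 >1
  x=-4.708: |R|=1.09447 >1
Stable set (-4.6154, 0).

(-4.6154,0); λ=-12 ⇒ h* = (60/13)/12 = 0.3846.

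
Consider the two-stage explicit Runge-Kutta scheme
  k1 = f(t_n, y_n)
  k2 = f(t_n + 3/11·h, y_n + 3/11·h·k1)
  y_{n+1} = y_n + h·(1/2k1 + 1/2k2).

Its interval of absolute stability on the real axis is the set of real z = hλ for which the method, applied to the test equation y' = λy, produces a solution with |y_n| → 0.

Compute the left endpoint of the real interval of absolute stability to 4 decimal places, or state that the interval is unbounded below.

Set f=λy, z=hλ:
  k1=λy_n ⇒ h·k1=z·y_n;  k2=λ(1+3/11z)y_n ⇒ h·k2=z(1+3/11z)y_n
  y_{n+1}/y_n = 1 + 1/2z + 1/2z(1+3/11z) = 1 + z + 3/22z²
  ⇒ R(z) = 1 + z + 3/22z².

Need |R(x)|<1, x<0.
x=-1.47: |R|=0.1753
R=1: x+3/22x²=0 ⇒ x=−22/3=-7.3333; min R=1−1/(4·3/22)=-0.8333>−1
Confirm numerically:
  x=-6.972: |R|=0.65647 <1
  x=-6.970: |R|=0.65467 <1
  x=-6.326: |R|=0.13104 <1
  x=-6.026: |R|=0.07427 <1
  x=-7.892: |R|=1.60123 >1
  x=-7.404: |R|=1.07135 >1
  x=-7.390: |R|=1.05710 >1
So |R|<1 on (-7.3333, 0).

z* = -7.3333.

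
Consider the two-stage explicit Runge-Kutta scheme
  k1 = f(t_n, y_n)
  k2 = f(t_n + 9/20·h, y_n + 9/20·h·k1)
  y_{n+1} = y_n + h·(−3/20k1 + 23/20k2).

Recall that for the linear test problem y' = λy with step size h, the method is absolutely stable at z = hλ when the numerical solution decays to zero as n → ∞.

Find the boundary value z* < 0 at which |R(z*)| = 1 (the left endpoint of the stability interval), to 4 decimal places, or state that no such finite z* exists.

left endpoint -1.9324.

On y'=λy, z=hλ:
  k1=λy_n ⇒ h·k1=z·y_n;  k2=λ(1+9/20z)y_n ⇒ h·k2=z(1+9/20z)y_n
  y_{n+1}/y_n = 1 − 3/20z + 23/20z(1+9/20z) = 1 + z + 207/400z²
  R(z) = 1 + z + 207/400z².

Find x<0 with |R(x)|<1.
x=-1.8: |R|=0.8767
R=1: x+207/400x²=0 ⇒ x=−400/207=-1.9324; min R=1−1/(4·207/400)=0.5169>−1
Confirm numerically:
  x=-1.869: |R|=0.93871 <1
  x=-1.701: |R|=0.79634 <1
  x=-1.664: |R|=0.76890 <1
  x=-1.138: |R|=0.53219 <1
  x=-2.142: |R|=1.23237 >1
  x=-1.984: |R|=1.05301 >1
Stable set (-1.9324, 0).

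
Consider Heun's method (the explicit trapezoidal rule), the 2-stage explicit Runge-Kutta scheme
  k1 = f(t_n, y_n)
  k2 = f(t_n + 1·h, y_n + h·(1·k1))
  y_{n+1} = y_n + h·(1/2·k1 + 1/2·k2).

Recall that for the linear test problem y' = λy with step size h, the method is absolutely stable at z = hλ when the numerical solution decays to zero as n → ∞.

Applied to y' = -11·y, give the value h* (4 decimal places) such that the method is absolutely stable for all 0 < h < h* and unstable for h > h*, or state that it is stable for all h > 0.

With y'=λy (z=hλ):
  order 2, 2-stage ⇒ R(z)=1+z+z^2/2
  (e.g. R(-1.06)=0.50180, |R|=0.50180)

Boundary: |R(x)|=1, x<0.
x=-1.06: |R|=0.5018
|R(-1.96)|=0.9608 |R(-1.16)|=0.5128 |R(-1.05)|=0.5012
Bisect:
  x_lo=-2.3484 |R|=1.4091  x_hi=-0.1217 |R|=0.8857
  mid=-1.23504 |R|=0.52762 →hi
  mid=-1.79172 |R|=0.81341 →hi
  mid=-2.07007 |R|=1.07252 →lo
  mid=-1.93090 |R|=0.93328 →hi
  mid=-2.00048 |R|=1.00048 →lo
  mid=-1.96569 |R|=0.96628 →hi
  mid=-1.98309 |R|=0.98323 →hi
  mid=-1.99178 |R|=0.99182 →hi
  mid=-1.99613 |R|=0.99614 →hi
  ...
  [-2.00007,-1.99994] ⇒ x*=-2.0000
Interval (-2.0000, 0).

(-2.0000,0); λ=-11 ⇒ h* = 0.1818.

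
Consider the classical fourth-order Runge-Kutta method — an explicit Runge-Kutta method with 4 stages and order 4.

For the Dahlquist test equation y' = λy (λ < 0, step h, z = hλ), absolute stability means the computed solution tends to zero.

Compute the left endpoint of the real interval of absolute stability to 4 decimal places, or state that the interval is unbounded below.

With y'=λy (z=hλ):
  order 4, 4-stage ⇒ R(z)=1+z+z^2/2+z^3/6+z^4/24
  (e.g. R(-0.82)=0.44314, |R|=0.44314)

Boundary: |R(x)|=1, x<0.
x=-0.82: |R|=0.4431
|R(-3.09)|=1.5654 |R(-2.99)|=1.3551 |R(-0.95)|=0.3923
Bisect:
  x_lo=-3.2050 |R|=1.8404  x_hi=-0.2156 |R|=0.8060
  mid=-1.71031 |R|=0.27497 →hi
  mid=-2.45764 |R|=0.60840 →hi
  mid=-2.83131 |R|=1.07162 →lo
  mid=-2.64447 |R|=0.80763 →hi
  mid=-2.73789 |R|=0.93085 →hi
  mid=-2.78460 |R|=0.99895 →hi
  mid=-2.80795 |R|=1.03471 →lo
  ...
  [-2.78533,-2.78515] ⇒ x*=-2.7853
Interval (-2.7853, 0).

z* = -2.7853.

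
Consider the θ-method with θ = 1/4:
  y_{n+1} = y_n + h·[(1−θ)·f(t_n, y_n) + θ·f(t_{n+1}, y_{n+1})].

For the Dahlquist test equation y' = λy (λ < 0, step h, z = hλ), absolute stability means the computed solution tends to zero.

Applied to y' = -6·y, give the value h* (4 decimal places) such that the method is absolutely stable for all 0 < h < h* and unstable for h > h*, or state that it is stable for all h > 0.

(-4.0000,0); λ=-6 ⇒ h* = (4)/6 = 0.6667.

Set f=λy, z=hλ:
  y_{n+1} = y_n + z·[3/4·y_n + 1/4·y_{n+1}] ⇒ (1 − 1/4z)y_{n+1} = (1 + 3/4z)y_n
  Hence R(z) = (1 + 3/4z)/(1 − 1/4z).

Solve |R(x)|<1 on ℝ⁻.
x=-1.79: |R|=0.2366
R=−1: 1+3/4x = −1+1/4x ⇒ -1/2x=2 ⇒ x=2/(-1/2)=-4.0000
Confirm numerically:
  x=-2.302: |R|=0.46112 <1
  x=-2.110: |R|=0.38134 <1
  x=-1.996: |R|=0.33155 <1
  x=-4.520: |R|=1.12207 >1
  x=-4.405: |R|=1.09637 >1
Interval (-4.0000, 0).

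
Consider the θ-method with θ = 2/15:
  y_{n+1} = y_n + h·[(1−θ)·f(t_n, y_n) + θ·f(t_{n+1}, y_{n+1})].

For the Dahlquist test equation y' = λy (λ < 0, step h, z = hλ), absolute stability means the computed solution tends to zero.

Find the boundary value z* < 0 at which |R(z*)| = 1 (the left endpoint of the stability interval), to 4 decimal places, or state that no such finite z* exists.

left endpoint -2.7273.

Set f=λy, z=hλ:
  y_{n+1} = y_n + z·[13/15·y_n + 2/15·y_{n+1}] ⇒ (1 − 2/15z)y_{n+1} = (1 + 13/15z)y_n
  so R(z) = (1 + 13/15z)/(1 − 2/15z).

Solve |R(x)|<1 on ℝ⁻.
x=-1.42: |R|=0.1939
R=−1: 1+13/15x = −1+2/15x ⇒ -11/15x=2 ⇒ x=2/(-11/15)=-2.7273
Confirm numerically:
  x=-2.699: |R|=0.98475 <1
  x=-2.492: |R|=0.87050 <1
  x=-1.938: |R|=0.54005 <1
  x=-1.166: |R|=0.00912 <1
  x=-2.968: |R|=1.12648 >1
  x=-2.876: |R|=1.07884 >1
So |R|<1 on (-2.7273, 0).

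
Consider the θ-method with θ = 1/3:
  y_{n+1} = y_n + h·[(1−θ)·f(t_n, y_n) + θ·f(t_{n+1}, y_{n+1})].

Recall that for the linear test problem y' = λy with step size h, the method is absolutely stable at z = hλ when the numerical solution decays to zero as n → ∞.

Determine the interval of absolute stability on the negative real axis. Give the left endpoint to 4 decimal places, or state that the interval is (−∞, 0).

Set f=λy, z=hλ:
  y_{n+1} = y_n + z·[2/3·y_n + 1/3·y_{n+1}] ⇒ (1 − 1/3z)y_{n+1} = (1 + 2/3z)y_n
  so R(z) = (1 + 2/3z)/(1 − 1/3z).

Find x<0 with |R(x)|<1.
x=-0.42: |R|=0.6316
R=−1: 1+2/3x = −1+1/3x ⇒ -1/3x=2 ⇒ x=2/(-1/3)=-6.0000
Confirm numerically:
  x=-5.490: |R|=0.93993 <1
  x=-4.472: |R|=0.79550 <1
  x=-2.705: |R|=0.42244 <1
  x=-6.548: |R|=1.05739 >1
  x=-6.323: |R|=1.03465 >1
  x=-6.029: |R|=1.00321 >1
So |R|<1 on (-6.0000, 0).

(-6.0000, 0).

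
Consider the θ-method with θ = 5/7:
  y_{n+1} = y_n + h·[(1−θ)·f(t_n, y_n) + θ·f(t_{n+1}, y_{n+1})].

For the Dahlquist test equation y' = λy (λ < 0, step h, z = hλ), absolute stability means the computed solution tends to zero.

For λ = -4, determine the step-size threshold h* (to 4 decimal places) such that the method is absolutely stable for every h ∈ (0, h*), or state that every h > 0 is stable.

interval (−∞, 0). Any h>0 works for λ=-4.

Set f=λy, z=hλ:
  y_{n+1} = y_n + z·[2/7·y_n + 5/7·y_{n+1}] ⇒ (1 − 5/7z)y_{n+1} = (1 + 2/7z)y_n
  Hence R(z) = (1 + 2/7z)/(1 − 5/7z).

Solve |R(x)|<1 on ℝ⁻.
x=-0.87: |R|=0.4634
x=-2: |R|=0.1765
x=-10: |R|=0.2281
x=-100: |R|=0.3807
θ=5/7≥1/2 ⇒ |1+2/7x|<|1−5/7x| ∀x<0 ⇒ stable on all of ℝ⁻.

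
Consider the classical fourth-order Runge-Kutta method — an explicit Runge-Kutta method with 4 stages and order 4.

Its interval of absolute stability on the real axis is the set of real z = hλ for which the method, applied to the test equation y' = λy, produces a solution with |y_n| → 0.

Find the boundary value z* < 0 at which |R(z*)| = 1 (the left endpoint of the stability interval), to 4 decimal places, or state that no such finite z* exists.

z* = -2.7853.

Test eqn y'=λy, z=hλ:
  order 4, 4-stage ⇒ R(z)=1+z+z^2/2+z^3/6+z^4/24
  (e.g. R(-0.54)=0.58310, |R|=0.58310)

Need |R(x)|<1, x<0.
x=-0.54: |R|=0.5831
|R(-2.7)|=0.8788 |R(-1.53)|=0.2718 |R(-0.55)|=0.5773
Bisect:
  x_lo=-3.2973 |R|=2.0892  x_hi=-0.1395 |R|=0.8698
  mid=-1.71841 |R|=0.27566 →hi
  mid=-2.50787 |R|=0.65619 →hi
  mid=-2.90260 |R|=1.19175 →lo
  mid=-2.70524 |R|=0.88586 →hi
  mid=-2.80392 |R|=1.02844 →lo
  mid=-2.75458 |R|=0.95467 →hi
  mid=-2.77925 |R|=0.99092 →hi
  mid=-2.79158 |R|=1.00952 →lo
  mid=-2.78541 |R|=1.00018 →lo
  ...
  [-2.78541,-2.78522] ⇒ x*=-2.7853
Interval (-2.7853, 0).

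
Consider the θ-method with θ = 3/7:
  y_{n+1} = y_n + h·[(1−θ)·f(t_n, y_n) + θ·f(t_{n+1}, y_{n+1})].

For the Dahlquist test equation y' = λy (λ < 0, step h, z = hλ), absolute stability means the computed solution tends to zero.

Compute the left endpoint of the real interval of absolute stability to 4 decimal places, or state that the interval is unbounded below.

Test eqn y'=λy, z=hλ:
  y_{n+1} = y_n + z·[4/7·y_n + 3/7·y_{n+1}] ⇒ (1 − 3/7z)y_{n+1} = (1 + 4/7z)y_n
  so R(z) = (1 + 4/7z)/(1 − 3/7z).

Find x<0 with |R(x)|<1.
x=-0.66: |R|=0.4855
R=−1: 1+4/7x = −1+3/7x ⇒ -1/7x=2 ⇒ x=2/(-1/7)=-14.0000
Confirm numerically:
  x=-12.317: |R|=0.96171 <1
  x=-9.021: |R|=0.85383 <1
  x=-8.900: |R|=0.84866 <1
  x=-7.759: |R|=0.79387 <1
  x=-14.269: |R|=1.00540 >1
  x=-14.035: |R|=1.00071 >1
So |R|<1 on (-14.0000, 0).

z* = -14.0000.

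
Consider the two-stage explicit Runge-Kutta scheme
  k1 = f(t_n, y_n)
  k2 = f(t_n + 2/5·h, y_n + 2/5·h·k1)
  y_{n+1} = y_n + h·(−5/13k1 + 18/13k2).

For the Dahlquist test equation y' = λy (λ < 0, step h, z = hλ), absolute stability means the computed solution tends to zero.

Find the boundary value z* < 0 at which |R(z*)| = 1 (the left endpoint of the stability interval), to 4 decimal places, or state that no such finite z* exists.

z* = -1.8056.

Test eqn y'=λy, z=hλ:
  k1=λy_n ⇒ h·k1=z·y_n;  k2=λ(1+2/5z)y_n ⇒ h·k2=z(1+2/5z)y_n
  y_{n+1}/y_n = 1 − 5/13z + 18/13z(1+2/5z) = 1 + z + 36/65z²
  Hence R(z) = 1 + z + 36/65z².

Find x<0 with |R(x)|<1.
x=-0.55: |R|=0.6175
R=1: x+36/65x²=0 ⇒ x=−65/36=-1.8056; min R=1−1/(4·36/65)=0.5486>−1
Confirm numerically:
  x=-1.758: |R|=0.95370 <1
  x=-1.302: |R|=0.63688 <1
  x=-0.923: |R|=0.54884 <1
  x=-2.206: |R|=1.48926 >1
  x=-2.105: |R|=1.34911 >1
  x=-1.972: |R|=1.18179 >1
Interval (-1.8056, 0).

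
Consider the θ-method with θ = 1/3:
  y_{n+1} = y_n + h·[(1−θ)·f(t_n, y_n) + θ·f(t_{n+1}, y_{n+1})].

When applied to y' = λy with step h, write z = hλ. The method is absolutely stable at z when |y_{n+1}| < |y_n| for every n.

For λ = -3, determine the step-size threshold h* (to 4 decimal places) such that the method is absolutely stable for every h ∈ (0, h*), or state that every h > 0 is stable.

(-6.0000,0); λ=-3 ⇒ h* = (6)/3 = 2.0000.

Test eqn y'=λy, z=hλ:
  y_{n+1} = y_n + z·[2/3·y_n + 1/3·y_{n+1}] ⇒ (1 − 1/3z)y_{n+1} = (1 + 2/3z)y_n
  Hence R(z) = (1 + 2/3z)/(1 − 1/3z).

Find x<0 with |R(x)|<1.
x=-1.46: |R|=0.0179
R=−1: 1+2/3x = −1+1/3x ⇒ -1/3x=2 ⇒ x=2/(-1/3)=-6.0000
Confirm numerically:
  x=-3.868: |R|=0.68957 <1
  x=-3.399: |R|=0.59353 <1
  x=-3.043: |R|=0.51067 <1
  x=-6.445: |R|=1.04711 >1
  x=-6.079: |R|=1.00870 >1
So |R|<1 on (-6.0000, 0).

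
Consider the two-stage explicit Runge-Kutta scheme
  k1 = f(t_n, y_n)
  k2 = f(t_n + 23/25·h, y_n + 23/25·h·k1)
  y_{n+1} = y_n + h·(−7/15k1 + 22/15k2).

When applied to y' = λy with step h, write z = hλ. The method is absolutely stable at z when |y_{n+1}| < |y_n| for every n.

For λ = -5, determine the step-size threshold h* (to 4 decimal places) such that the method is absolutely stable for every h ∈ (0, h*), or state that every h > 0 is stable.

Test eqn y'=λy, z=hλ:
  k1=λy_n ⇒ h·k1=z·y_n;  k2=λ(1+23/25z)y_n ⇒ h·k2=z(1+23/25z)y_n
  y_{n+1}/y_n = 1 − 7/15z + 22/15z(1+23/25z) = 1 + z + 506/375z²
  ⇒ R(z) = 1 + z + 506/375z².

Solve |R(x)|<1 on ℝ⁻.
x=-0.45: |R|=0.8232
R=1: x+506/375x²=0 ⇒ x=−375/506=-0.7411; min R=1−1/(4·506/375)=0.8147>−1
Confirm numerically:
  x=-0.614: |R|=0.89469 <1
  x=-0.529: |R|=0.84860 <1
  x=-0.496: |R|=0.83596 <1
  x=-1.310: |R|=2.00559 >1
  x=-1.294: |R|=1.96537 >1
So |R|<1 on (-0.7411, 0).

(-0.7411,0); λ=-5 ⇒ h* = (375/506)/5 = 0.1482.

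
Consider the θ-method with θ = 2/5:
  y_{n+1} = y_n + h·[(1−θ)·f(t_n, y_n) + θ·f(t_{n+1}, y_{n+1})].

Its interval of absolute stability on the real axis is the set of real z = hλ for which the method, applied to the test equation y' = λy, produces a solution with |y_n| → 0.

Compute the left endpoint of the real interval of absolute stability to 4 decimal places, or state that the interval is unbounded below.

Test eqn y'=λy, z=hλ:
  y_{n+1} = y_n + z·[3/5·y_n + 2/5·y_{n+1}] ⇒ (1 − 2/5z)y_{n+1} = (1 + 3/5z)y_n
  so R(z) = (1 + 3/5z)/(1 − 2/5z).

Solve |R(x)|<1 on ℝ⁻.
x=-1.43: |R|=0.0903
R=−1: 1+3/5x = −1+2/5x ⇒ -1/5x=2 ⇒ x=2/(-1/5)=-10.0000
Confirm numerically:
  x=-7.777: |R|=0.89185 <1
  x=-7.684: |R|=0.88629 <1
  x=-4.830: |R|=0.64734 <1
  x=-4.037: |R|=0.54390 <1
  x=-10.453: |R|=1.01749 >1
  x=-10.171: |R|=1.00675 >1
  x=-10.082: |R|=1.00326 >1
Interval (-10.0000, 0).

left endpoint -10.0000.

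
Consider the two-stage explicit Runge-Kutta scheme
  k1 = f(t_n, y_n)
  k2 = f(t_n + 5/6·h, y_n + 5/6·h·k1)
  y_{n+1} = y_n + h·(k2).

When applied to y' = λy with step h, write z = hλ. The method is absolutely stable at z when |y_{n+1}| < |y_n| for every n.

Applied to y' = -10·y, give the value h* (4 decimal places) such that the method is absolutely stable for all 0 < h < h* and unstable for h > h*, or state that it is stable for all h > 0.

Test eqn y'=λy, z=hλ:
  k1=λy_n ⇒ h·k1=z·y_n;  k2=λ(1+5/6z)y_n ⇒ h·k2=z(1+5/6z)y_n
  y_{n+1}/y_n = 1 + z(1+5/6z) = 1 + z + 5/6z²
  so R(z) = 1 + z + 5/6z².

Boundary: |R(x)|=1, x<0.
x=-0.7: |R|=0.7083
R=1: x+5/6x²=0 ⇒ x=−6/5=-1.2000; min R=1−1/(4·5/6)=0.7000>−1
Confirm numerically:
  x=-0.878: |R|=0.76440 <1
  x=-0.783: |R|=0.72791 <1
  x=-0.638: |R|=0.70120 <1
  x=-0.536: |R|=0.70341 <1
  x=-1.786: |R|=1.87216 >1
  x=-1.617: |R|=1.56191 >1
Interval (-1.2000, 0).

(-1.2000,0); λ=-10 ⇒ h* = (6/5)/10 = 0.1200.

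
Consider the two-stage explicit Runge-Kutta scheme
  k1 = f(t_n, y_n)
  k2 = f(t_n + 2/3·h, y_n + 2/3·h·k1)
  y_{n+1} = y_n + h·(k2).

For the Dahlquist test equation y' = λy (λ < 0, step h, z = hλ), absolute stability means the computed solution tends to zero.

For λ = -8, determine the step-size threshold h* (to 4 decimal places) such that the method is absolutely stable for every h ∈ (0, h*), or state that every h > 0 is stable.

On y'=λy, z=hλ:
  k1=λy_n ⇒ h·k1=z·y_n;  k2=λ(1+2/3z)y_n ⇒ h·k2=z(1+2/3z)y_n
  y_{n+1}/y_n = 1 + z(1+2/3z) = 1 + z + 2/3z²
  ⇒ R(z) = 1 + z + 2/3z².

Find x<0 with |R(x)|<1.
x=-0.41: |R|=0.7021
R=1: x+2/3x²=0 ⇒ x=−3/2=-1.5000; min R=1−1/(4·2/3)=0.6250>−1
Confirm numerically:
  x=-1.171: |R|=0.74316 <1
  x=-0.744: |R|=0.62502 <1
  x=-0.643: |R|=0.63263 <1
  x=-1.932: |R|=1.55642 >1
  x=-1.730: |R|=1.26527 >1
So |R|<1 on (-1.5000, 0).

(-1.5000,0); λ=-8 ⇒ h* = (3/2)/8 = 0.1875.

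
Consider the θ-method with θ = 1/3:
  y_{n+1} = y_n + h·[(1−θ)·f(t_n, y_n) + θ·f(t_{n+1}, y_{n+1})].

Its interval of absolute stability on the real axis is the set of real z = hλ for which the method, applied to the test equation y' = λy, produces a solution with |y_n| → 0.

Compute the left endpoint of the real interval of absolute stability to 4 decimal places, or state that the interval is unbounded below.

left endpoint -6.0000.

On y'=λy, z=hλ:
  y_{n+1} = y_n + z·[2/3·y_n + 1/3·y_{n+1}] ⇒ (1 − 1/3z)y_{n+1} = (1 + 2/3z)y_n
  R(z) = (1 + 2/3z)/(1 − 1/3z).

Solve |R(x)|<1 on ℝ⁻.
x=-0.85: |R|=0.3377
R=−1: 1+2/3x = −1+1/3x ⇒ -1/3x=2 ⇒ x=2/(-1/3)=-6.0000
Confirm numerically:
  x=-5.376: |R|=0.92550 <1
  x=-4.944: |R|=0.86707 <1
  x=-4.270: |R|=0.76204 <1
  x=-6.509: |R|=1.05353 >1
  x=-6.307: |R|=1.03299 >1
  x=-6.141: |R|=1.01543 >1
Interval (-6.0000, 0).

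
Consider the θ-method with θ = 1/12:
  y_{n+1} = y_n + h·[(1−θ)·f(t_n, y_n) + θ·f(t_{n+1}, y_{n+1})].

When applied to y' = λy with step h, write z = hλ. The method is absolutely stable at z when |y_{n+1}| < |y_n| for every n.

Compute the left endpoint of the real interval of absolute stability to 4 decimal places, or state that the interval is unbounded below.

Set f=λy, z=hλ:
  y_{n+1} = y_n + z·[11/12·y_n + 1/12·y_{n+1}] ⇒ (1 − 1/12z)y_{n+1} = (1 + 11/12z)y_n
  ⇒ R(z) = (1 + 11/12z)/(1 − 1/12z).

Find x<0 with |R(x)|<1.
x=-0.85: |R|=0.2062
R=−1: 1+11/12x = −1+1/12x ⇒ -5/6x=2 ⇒ x=2/(-5/6)=-2.4000
Confirm numerically:
  x=-2.334: |R|=0.95396 <1
  x=-2.312: |R|=0.93851 <1
  x=-1.805: |R|=0.56900 <1
  x=-2.809: |R|=1.27618 >1
  x=-2.463: |R|=1.04356 >1
Interval (-2.4000, 0).

z* = -2.4000.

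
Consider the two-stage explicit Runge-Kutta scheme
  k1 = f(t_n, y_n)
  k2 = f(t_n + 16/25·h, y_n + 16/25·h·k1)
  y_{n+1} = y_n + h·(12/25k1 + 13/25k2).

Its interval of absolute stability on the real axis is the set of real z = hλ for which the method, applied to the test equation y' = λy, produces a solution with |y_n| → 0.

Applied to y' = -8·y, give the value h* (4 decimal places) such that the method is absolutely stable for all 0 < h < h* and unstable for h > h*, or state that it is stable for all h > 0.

(-3.0048,0); λ=-8 ⇒ h* = (625/208)/8 = 0.3756.

On y'=λy, z=hλ:
  k1=λy_n ⇒ h·k1=z·y_n;  k2=λ(1+16/25z)y_n ⇒ h·k2=z(1+16/25z)y_n
  y_{n+1}/y_n = 1 + 12/25z + 13/25z(1+16/25z) = 1 + z + 208/625z²
  ⇒ R(z) = 1 + z + 208/625z².

Find x<0 with |R(x)|<1.
x=-0.58: |R|=0.5320
R=1: x+208/625x²=0 ⇒ x=−625/208=-3.0048; min R=1−1/(4·208/625)=0.2488>−1
Confirm numerically:
  x=-2.860: |R|=0.86217 <1
  x=-2.254: |R|=0.43680 <1
  x=-2.139: |R|=0.38367 <1
  x=-3.431: |R|=1.48664 >1
  x=-3.249: |R|=1.26404 >1
  x=-3.071: |R|=1.06765 >1
Interval (-3.0048, 0).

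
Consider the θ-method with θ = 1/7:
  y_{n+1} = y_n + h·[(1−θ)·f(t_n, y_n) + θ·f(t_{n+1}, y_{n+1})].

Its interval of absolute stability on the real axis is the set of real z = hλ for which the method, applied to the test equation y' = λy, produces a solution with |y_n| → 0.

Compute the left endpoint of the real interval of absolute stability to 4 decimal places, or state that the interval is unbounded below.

With y'=λy (z=hλ):
  y_{n+1} = y_n + z·[6/7·y_n + 1/7·y_{n+1}] ⇒ (1 − 1/7z)y_{n+1} = (1 + 6/7z)y_n
  so R(z) = (1 + 6/7z)/(1 − 1/7z).

Find x<0 with |R(x)|<1.
x=-1.48: |R|=0.2217
R=−1: 1+6/7x = −1+1/7x ⇒ -5/7x=2 ⇒ x=2/(-5/7)=-2.8000
Confirm numerically:
  x=-2.724: |R|=0.96092 <1
  x=-2.434: |R|=0.80602 <1
  x=-1.942: |R|=0.52024 <1
  x=-1.712: |R|=0.37557 <1
  x=-3.356: |R|=1.26844 >1
  x=-3.281: |R|=1.23393 >1
  x=-3.020: |R|=1.10978 >1
Interval (-2.8000, 0).

z* = -2.8000.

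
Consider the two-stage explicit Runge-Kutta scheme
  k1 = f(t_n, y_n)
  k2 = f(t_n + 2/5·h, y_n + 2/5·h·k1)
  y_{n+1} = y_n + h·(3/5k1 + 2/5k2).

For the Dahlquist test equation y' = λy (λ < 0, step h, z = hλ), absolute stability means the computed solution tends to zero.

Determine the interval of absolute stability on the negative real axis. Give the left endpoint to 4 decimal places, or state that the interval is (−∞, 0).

On y'=λy, z=hλ:
  k1=λy_n ⇒ h·k1=z·y_n;  k2=λ(1+2/5z)y_n ⇒ h·k2=z(1+2/5z)y_n
  y_{n+1}/y_n = 1 + 3/5z + 2/5z(1+2/5z) = 1 + z + 4/25z²
  R(z) = 1 + z + 4/25z².

Boundary: |R(x)|=1, x<0.
x=-0.71: |R|=0.3707
R=1: x+4/25x²=0 ⇒ x=−25/4=-6.2500; min R=1−1/(4·4/25)=-0.5625>−1
Confirm numerically:
  x=-5.509: |R|=0.34685 <1
  x=-4.695: |R|=0.16812 <1
  x=-3.251: |R|=0.55996 <1
  x=-2.921: |R|=0.55584 <1
  x=-6.492: |R|=1.25137 >1
  x=-6.476: |R|=1.23417 >1
  x=-6.390: |R|=1.14314 >1
So |R|<1 on (-6.2500, 0).

z∈(-6.2500,0).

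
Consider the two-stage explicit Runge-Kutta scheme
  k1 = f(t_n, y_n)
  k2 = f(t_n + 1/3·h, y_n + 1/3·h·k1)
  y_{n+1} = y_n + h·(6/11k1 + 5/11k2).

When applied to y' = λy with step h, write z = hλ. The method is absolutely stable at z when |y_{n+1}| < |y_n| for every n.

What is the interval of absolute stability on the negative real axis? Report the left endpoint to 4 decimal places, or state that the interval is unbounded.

(-6.6000, 0).

On y'=λy, z=hλ:
  k1=λy_n ⇒ h·k1=z·y_n;  k2=λ(1+1/3z)y_n ⇒ h·k2=z(1+1/3z)y_n
  y_{n+1}/y_n = 1 + 6/11z + 5/11z(1+1/3z) = 1 + z + 5/33z²
  Hence R(z) = 1 + z + 5/33z².

Solve |R(x)|<1 on ℝ⁻.
x=-0.71: |R|=0.3664
R=1: x+5/33x²=0 ⇒ x=−33/5=-6.6000; min R=1−1/(4·5/33)=-0.6500>−1
Confirm numerically:
  x=-6.068: |R|=0.51088 <1
  x=-6.043: |R|=0.49001 <1
  x=-5.300: |R|=0.04394 <1
  x=-5.231: |R|=0.08504 <1
  x=-7.071: |R|=1.50461 >1
  x=-6.767: |R|=1.17123 >1
  x=-6.754: |R|=1.15759 >1
So |R|<1 on (-6.6000, 0).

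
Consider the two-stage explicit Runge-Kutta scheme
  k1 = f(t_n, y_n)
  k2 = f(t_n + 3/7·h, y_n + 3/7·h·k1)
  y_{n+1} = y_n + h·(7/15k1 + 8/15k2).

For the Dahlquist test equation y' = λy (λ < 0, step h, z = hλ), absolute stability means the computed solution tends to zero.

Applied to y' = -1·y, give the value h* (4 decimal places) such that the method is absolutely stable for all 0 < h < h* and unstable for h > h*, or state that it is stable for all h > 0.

On y'=λy, z=hλ:
  k1=λy_n ⇒ h·k1=z·y_n;  k2=λ(1+3/7z)y_n ⇒ h·k2=z(1+3/7z)y_n
  y_{n+1}/y_n = 1 + 7/15z + 8/15z(1+3/7z) = 1 + z + 8/35z²
  R(z) = 1 + z + 8/35z².

Solve |R(x)|<1 on ℝ⁻.
x=-1.26: |R|=0.1029
R=1: x+8/35x²=0 ⇒ x=−35/8=-4.3750; min R=1−1/(4·8/35)=-0.0938>−1
Confirm numerically:
  x=-3.977: |R|=0.63821 <1
  x=-3.215: |R|=0.14757 <1
  x=-2.376: |R|=0.08563 <1
  x=-2.143: |R|=0.09330 <1
  x=-4.771: |R|=1.43184 >1
  x=-4.732: |R|=1.38613 >1
  x=-4.395: |R|=1.02009 >1
So |R|<1 on (-4.3750, 0).

(-4.3750,0); λ=-1 ⇒ h* = (35/8)/1 = 4.3750.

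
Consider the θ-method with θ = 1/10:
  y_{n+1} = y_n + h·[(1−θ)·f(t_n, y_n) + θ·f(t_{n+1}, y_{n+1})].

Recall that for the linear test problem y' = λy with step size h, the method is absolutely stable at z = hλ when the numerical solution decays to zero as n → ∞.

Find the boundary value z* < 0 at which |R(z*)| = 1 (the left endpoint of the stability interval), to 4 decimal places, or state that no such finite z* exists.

z* = -2.5000.

Test eqn y'=λy, z=hλ:
  y_{n+1} = y_n + z·[9/10·y_n + 1/10·y_{n+1}] ⇒ (1 − 1/10z)y_{n+1} = (1 + 9/10z)y_n
  R(z) = (1 + 9/10z)/(1 − 1/10z).

Find x<0 with |R(x)|<1.
x=-1.79: |R|=0.5182
R=−1: 1+9/10x = −1+1/10x ⇒ -4/5x=2 ⇒ x=2/(-4/5)=-2.5000
Confirm numerically:
  x=-2.402: |R|=0.93678 <1
  x=-2.374: |R|=0.91854 <1
  x=-2.009: |R|=0.67291 <1
  x=-1.932: |R|=0.61918 <1
  x=-3.069: |R|=1.34831 >1
  x=-2.685: |R|=1.11667 >1
  x=-2.676: |R|=1.11108 >1
So |R|<1 on (-2.5000, 0).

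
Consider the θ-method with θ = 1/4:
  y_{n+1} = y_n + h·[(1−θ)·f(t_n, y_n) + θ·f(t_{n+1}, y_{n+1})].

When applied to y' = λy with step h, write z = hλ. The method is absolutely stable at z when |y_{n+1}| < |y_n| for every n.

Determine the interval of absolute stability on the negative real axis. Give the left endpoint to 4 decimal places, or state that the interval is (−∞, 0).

With y'=λy (z=hλ):
  y_{n+1} = y_n + z·[3/4·y_n + 1/4·y_{n+1}] ⇒ (1 − 1/4z)y_{n+1} = (1 + 3/4z)y_n
  Hence R(z) = (1 + 3/4z)/(1 − 1/4z).

Solve |R(x)|<1 on ℝ⁻.
x=-1.34: |R|=0.0037
R=−1: 1+3/4x = −1+1/4x ⇒ -1/2x=2 ⇒ x=2/(-1/2)=-4.0000
Confirm numerically:
  x=-3.816: |R|=0.95292 <1
  x=-2.606: |R|=0.57796 <1
  x=-2.297: |R|=0.45911 <1
  x=-1.798: |R|=0.24043 <1
  x=-4.559: |R|=1.13062 >1
  x=-4.513: |R|=1.12052 >1
  x=-4.101: |R|=1.02494 >1
Interval (-4.0000, 0).

(-4.0000, 0).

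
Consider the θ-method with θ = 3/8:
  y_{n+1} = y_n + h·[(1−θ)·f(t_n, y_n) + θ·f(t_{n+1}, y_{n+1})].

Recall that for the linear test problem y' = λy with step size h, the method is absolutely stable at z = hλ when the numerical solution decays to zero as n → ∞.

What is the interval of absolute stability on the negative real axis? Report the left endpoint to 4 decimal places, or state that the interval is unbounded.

Set f=λy, z=hλ:
  y_{n+1} = y_n + z·[5/8·y_n + 3/8·y_{n+1}] ⇒ (1 − 3/8z)y_{n+1} = (1 + 5/8z)y_n
  ⇒ R(z) = (1 + 5/8z)/(1 − 3/8z).

Solve |R(x)|<1 on ℝ⁻.
x=-0.77: |R|=0.4025
R=−1: 1+5/8x = −1+3/8x ⇒ -1/4x=2 ⇒ x=2/(-1/4)=-8.0000
Confirm numerically:
  x=-6.538: |R|=0.89411 <1
  x=-4.780: |R|=0.71173 <1
  x=-4.698: |R|=0.70110 <1
  x=-4.536: |R|=0.67938 <1
  x=-8.321: |R|=1.01948 >1
  x=-8.177: |R|=1.01088 >1
  x=-8.097: |R|=1.00601 >1
Stable set (-8.0000, 0).

z∈(-8.0000,0).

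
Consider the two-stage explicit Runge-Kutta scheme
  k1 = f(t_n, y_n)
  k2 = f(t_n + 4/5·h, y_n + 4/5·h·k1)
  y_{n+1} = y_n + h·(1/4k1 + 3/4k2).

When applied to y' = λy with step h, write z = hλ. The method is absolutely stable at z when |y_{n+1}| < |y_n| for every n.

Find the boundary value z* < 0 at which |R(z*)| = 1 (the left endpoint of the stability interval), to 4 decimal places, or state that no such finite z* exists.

Set f=λy, z=hλ:
  k1=λy_n ⇒ h·k1=z·y_n;  k2=λ(1+4/5z)y_n ⇒ h·k2=z(1+4/5z)y_n
  y_{n+1}/y_n = 1 + 1/4z + 3/4z(1+4/5z) = 1 + z + 3/5z²
  so R(z) = 1 + z + 3/5z².

Find x<0 with |R(x)|<1.
x=-1.32: |R|=0.7254
R=1: x+3/5x²=0 ⇒ x=−5/3=-1.6667; min R=1−1/(4·3/5)=0.5833>−1
Confirm numerically:
  x=-1.391: |R|=0.76993 <1
  x=-1.212: |R|=0.66937 <1
  x=-1.070: |R|=0.61694 <1
  x=-2.003: |R|=1.40421 >1
  x=-1.944: |R|=1.32348 >1
  x=-1.711: |R|=1.04551 >1
Interval (-1.6667, 0).

left endpoint -1.6667.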